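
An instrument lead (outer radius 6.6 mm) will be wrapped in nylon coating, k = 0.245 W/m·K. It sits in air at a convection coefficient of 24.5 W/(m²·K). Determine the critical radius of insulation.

r_cr ≈ 10 mm

For a cylinder r_cr = k/h = 0.245/24.5
r_cr = 10 mm; since the bare radius (6.6 mm) is below r_cr, adding a thin layer of insulation will *increase* heat loss.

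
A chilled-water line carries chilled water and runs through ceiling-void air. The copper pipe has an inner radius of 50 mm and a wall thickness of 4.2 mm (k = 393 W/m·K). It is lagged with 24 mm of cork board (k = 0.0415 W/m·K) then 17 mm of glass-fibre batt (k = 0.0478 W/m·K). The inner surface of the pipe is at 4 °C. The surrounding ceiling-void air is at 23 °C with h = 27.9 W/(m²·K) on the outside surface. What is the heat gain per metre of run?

q′ ≈ 8.96 W/m

Cylindrical conduction, so R = ln(r₂/r₁)/(2πkL) per layer, in series:
R_copper pipe wall = ln(54.2/50)/(2π×393×1) = 3.266×10^-5 K/W
R_cork board = ln(78.2/54.2)/(2π×0.0415×1) = 1.406 K/W
R_glass-fibre batt = ln(95.2/78.2)/(2π×0.0478×1) = 0.655 K/W
R_outer film = 1/(h_o·2πr_oL) = 1/(27.9×2π×0.0952×1) = 0.05992 K/W
R_total = 2.121 K/W
Q = ΔT/R_total = 19/2.121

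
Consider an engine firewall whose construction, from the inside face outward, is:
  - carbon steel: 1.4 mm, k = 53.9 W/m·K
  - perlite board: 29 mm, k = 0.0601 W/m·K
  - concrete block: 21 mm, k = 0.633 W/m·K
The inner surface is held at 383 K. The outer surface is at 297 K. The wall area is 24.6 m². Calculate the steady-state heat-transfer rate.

Thermal resistances in series:
R_carbon steel = L/(kA) = 0.0014/(53.9×24.6) = 1.056×10^-6 K/W
R_perlite board = L/(kA) = 0.029/(0.0601×24.6) = 0.01962 K/W
R_concrete block = L/(kA) = 0.021/(0.633×24.6) = 0.001349 K/W
R_total = 0.02096 K/W
Q = ΔT / R_total = 86 / 0.02096

Q ≈ 4100 W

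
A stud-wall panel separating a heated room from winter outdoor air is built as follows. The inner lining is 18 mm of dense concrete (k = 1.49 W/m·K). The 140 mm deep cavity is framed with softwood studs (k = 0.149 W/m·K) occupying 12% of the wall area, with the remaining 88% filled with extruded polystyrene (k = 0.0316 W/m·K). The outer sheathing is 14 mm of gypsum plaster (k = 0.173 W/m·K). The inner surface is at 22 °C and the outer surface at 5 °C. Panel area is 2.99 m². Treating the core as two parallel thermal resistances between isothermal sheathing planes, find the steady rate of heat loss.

Q ≈ 16.1 W

Sheathing layers in series; stud and cavity paths in parallel between them.
R_inner = 0.018/(1.49×2.99) = 0.00404 K/W
R_stud  = 0.14/(0.149×0.12×2.99) = 2.619 K/W
R_cav   = 0.14/(0.0316×0.88×2.99) = 1.684 K/W
1/R_core = 1/R_stud + 1/R_cav → R_core = 1.025 K/W
R_outer = 0.014/(0.173×2.99) = 0.02707 K/W
R_total = 1.056 K/W
Q = ΔT/R_total = 17/1.056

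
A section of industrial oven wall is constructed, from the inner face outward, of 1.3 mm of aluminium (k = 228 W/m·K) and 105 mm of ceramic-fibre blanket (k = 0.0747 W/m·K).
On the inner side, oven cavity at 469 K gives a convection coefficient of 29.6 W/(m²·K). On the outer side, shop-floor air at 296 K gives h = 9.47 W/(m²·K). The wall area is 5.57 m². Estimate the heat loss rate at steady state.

Q ≈ 624 W

Using the resistance-network approach (series):
R_inner film = 1/(h_i·A) = 1/(29.6×5.57) = 0.006065 K/W
R_aluminium = L/(kA) = 0.0013/(228×5.57) = 1.024×10^-6 K/W
R_ceramic-fibre blanket = L/(kA) = 0.105/(0.0747×5.57) = 0.2524 K/W
R_outer film = 1/(h_o·A) = 1/(9.47×5.57) = 0.01896 K/W
R_total = 0.2774 K/W
Q = ΔT / R_total = 173 / 0.2774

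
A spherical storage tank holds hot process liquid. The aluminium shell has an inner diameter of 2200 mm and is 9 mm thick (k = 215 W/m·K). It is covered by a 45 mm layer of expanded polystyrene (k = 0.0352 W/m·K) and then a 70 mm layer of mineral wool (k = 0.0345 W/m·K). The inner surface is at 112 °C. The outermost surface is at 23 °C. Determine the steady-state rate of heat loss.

Q ≈ 459 W

Each spherical layer contributes R = (1/r_i − 1/r_o)/(4πk):
R_aluminium shell = (1/1.1 − 1/1.109)/(4π×215) = 2.731×10^-6 K/W
R_expanded polystyrene = (1/1.109 − 1/1.154)/(4π×0.0352) = 0.07949 K/W
R_mineral wool = (1/1.154 − 1/1.224)/(4π×0.0345) = 0.1143 K/W
R_total = 0.1938 K/W
Q = ΔT/R_total = 89/0.1938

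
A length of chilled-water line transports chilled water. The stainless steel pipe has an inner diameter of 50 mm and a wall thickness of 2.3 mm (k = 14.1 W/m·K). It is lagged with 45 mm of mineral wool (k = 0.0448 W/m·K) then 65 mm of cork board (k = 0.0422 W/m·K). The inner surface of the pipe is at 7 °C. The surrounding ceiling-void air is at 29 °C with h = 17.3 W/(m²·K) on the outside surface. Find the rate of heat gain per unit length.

Radial resistances (cylindrical: R_cond = ln(r_o/r_i)/(2πkL), R_conv = 1/(h·2πrL)):
R_stainless steel pipe wall = ln(27.3/25)/(2π×14.1×1) = 9.934×10^-4 K/W
R_mineral wool = ln(72.3/27.3)/(2π×0.0448×1) = 3.46 K/W
R_cork board = ln(137.3/72.3)/(2π×0.0422×1) = 2.419 K/W
R_outer film = 1/(h_o·2πr_oL) = 1/(17.3×2π×0.1373×1) = 0.067 K/W
R_total = 5.947 K/W
Q = ΔT/R_total = 22/5.947

q′ ≈ 3.7 W/m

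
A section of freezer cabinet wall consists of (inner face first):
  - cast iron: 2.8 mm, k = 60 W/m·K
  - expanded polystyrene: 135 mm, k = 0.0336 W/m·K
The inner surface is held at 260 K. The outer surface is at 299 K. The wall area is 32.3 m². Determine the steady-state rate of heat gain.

Thermal resistances in series:
R_cast iron = L/(kA) = 0.0028/(60×32.3) = 1.445×10^-6 K/W
R_expanded polystyrene = L/(kA) = 0.135/(0.0336×32.3) = 0.1244 K/W
R_total = 0.1244 K/W
Q = ΔT / R_total = 39 / 0.1244

Q ≈ 314 W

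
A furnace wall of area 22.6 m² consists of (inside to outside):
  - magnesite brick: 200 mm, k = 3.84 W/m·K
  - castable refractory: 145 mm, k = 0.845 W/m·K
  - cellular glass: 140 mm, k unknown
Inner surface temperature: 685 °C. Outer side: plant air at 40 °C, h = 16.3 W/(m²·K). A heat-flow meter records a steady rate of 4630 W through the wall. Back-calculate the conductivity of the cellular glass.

Using the resistance-network approach (series):
R_magnesite brick = L/(kA) = 0.2/(3.84×22.6) = 0.002305 K/W
R_castable refractory = L/(kA) = 0.145/(0.845×22.6) = 0.007593 K/W
R_outer film = 1/(h_o·A) = 1/(16.3×22.6) = 0.002715 K/W
Sum of known resistances R_other = 0.01261 K/W
Total R = ΔT/Q = 645/4630 = 0.1393 K/W
R_cellular glass = R_total − R_other = 0.1267 K/W
k = L/(R·A) = 0.14/(0.1267×22.6)

k ≈ 0.0489 W/(m·K)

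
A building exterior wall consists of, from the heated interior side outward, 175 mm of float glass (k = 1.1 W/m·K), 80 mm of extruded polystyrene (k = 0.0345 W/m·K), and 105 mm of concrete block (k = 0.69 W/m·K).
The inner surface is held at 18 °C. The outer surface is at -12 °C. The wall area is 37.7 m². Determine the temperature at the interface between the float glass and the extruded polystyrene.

Model the wall as resistances in series:
R_float glass = L/(kA) = 0.175/(1.1×37.7) = 0.00422 K/W
R_extruded polystyrene = L/(kA) = 0.08/(0.0345×37.7) = 0.06151 K/W
R_concrete block = L/(kA) = 0.105/(0.69×37.7) = 0.004036 K/W
R_total = 0.06976 K/W;  Q = ΔT/R_total = 30/0.06976 = 430 W
T_interface = T_inner − Q·ΣR(inner→interface) = 18 − 430×0.00422

T ≈ 16.2 °C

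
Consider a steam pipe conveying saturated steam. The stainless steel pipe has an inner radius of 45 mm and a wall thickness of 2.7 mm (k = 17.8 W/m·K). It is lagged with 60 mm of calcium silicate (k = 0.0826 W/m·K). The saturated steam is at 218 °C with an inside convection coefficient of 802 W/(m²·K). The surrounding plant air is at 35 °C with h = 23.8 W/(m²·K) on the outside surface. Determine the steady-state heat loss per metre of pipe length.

Per-layer cylindrical resistances, series-summed:
R_inner film = 1/(h_i·2πr₁L) = 1/(802×2π×0.045×1) = 0.00441 K/W
R_stainless steel pipe wall = ln(47.7/45)/(2π×17.8×1) = 5.21×10^-4 K/W
R_calcium silicate = ln(107.7/47.7)/(2π×0.0826×1) = 1.569 K/W
R_outer film = 1/(h_o·2πr_oL) = 1/(23.8×2π×0.1077×1) = 0.06209 K/W
R_total = 1.636 K/W
Q = ΔT/R_total = 183/1.636

q′ ≈ 112 W/m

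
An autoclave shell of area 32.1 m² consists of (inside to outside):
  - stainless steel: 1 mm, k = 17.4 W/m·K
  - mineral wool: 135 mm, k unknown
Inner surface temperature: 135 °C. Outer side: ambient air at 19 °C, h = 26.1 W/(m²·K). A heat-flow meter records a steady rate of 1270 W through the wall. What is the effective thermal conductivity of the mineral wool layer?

Series thermal resistances:
R_stainless steel = L/(kA) = 0.001/(17.4×32.1) = 1.79×10^-6 K/W
R_outer film = 1/(h_o·A) = 1/(26.1×32.1) = 0.001194 K/W
Sum of known resistances R_other = 0.001195 K/W
Total R = ΔT/Q = 116/1270 = 0.09134 K/W
R_mineral wool = R_total − R_other = 0.09014 K/W
k = L/(R·A) = 0.135/(0.09014×32.1)

k ≈ 0.0467 W/(m·K)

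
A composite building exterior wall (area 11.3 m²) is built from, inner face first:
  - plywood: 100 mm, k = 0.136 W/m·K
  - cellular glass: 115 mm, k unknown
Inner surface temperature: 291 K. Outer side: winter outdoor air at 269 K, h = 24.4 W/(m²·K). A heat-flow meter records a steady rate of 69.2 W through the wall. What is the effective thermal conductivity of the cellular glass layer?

k ≈ 0.0408 W/(m·K)

Thermal resistances in series:
R_plywood = L/(kA) = 0.1/(0.136×11.3) = 0.06507 K/W
R_outer film = 1/(h_o·A) = 1/(24.4×11.3) = 0.003627 K/W
Sum of known resistances R_other = 0.0687 K/W
Total R = ΔT/Q = 22/69.2 = 0.3179 K/W
R_cellular glass = R_total − R_other = 0.2492 K/W
k = L/(R·A) = 0.115/(0.2492×11.3)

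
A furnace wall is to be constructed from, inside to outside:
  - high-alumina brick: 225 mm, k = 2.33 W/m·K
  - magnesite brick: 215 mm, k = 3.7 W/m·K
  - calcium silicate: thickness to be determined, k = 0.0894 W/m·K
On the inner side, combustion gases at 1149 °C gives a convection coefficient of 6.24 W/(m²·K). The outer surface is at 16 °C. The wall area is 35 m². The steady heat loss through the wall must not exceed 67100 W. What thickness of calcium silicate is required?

L ≈ 24.7 mm

Treating each layer as a thermal resistance in series:
R_inner film = 1/(h_i·A) = 1/(6.24×35) = 0.004579 K/W
R_high-alumina brick = L/(kA) = 0.225/(2.33×35) = 0.002759 K/W
R_magnesite brick = L/(kA) = 0.215/(3.7×35) = 0.00166 K/W
Sum of the known resistances R_other = 0.008998 K/W
Required total resistance R_tot = ΔT/Q_allow = 1133/67100 = 0.01689 K/W
R_calcium silicate = R_tot − R_other = 0.007887 K/W
L = R·k·A = 0.007887×0.0894×35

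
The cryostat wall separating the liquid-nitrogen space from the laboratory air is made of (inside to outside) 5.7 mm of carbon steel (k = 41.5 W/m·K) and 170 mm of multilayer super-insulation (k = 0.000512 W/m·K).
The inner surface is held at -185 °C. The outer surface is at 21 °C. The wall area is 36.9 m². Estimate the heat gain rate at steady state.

Treating each layer as a thermal resistance in series:
R_carbon steel = L/(kA) = 0.0057/(41.5×36.9) = 3.722×10^-6 K/W
R_multilayer super-insulation = L/(kA) = 0.17/(0.000512×36.9) = 8.998 K/W
R_total = 8.998 K/W
Q = ΔT / R_total = 206 / 8.998

Q ≈ 22.9 W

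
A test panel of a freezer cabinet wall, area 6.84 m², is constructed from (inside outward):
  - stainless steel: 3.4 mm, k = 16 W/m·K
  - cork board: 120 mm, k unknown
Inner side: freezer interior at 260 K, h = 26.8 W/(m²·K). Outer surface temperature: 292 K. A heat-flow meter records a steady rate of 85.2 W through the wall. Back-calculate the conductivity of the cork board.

k ≈ 0.0474 W/(m·K)

Treating each layer as a thermal resistance in series:
R_inner film = 1/(h_i·A) = 1/(26.8×6.84) = 0.005455 K/W
R_stainless steel = L/(kA) = 0.0034/(16×6.84) = 3.107×10^-5 K/W
Sum of known resistances R_other = 0.005486 K/W
Total R = ΔT/Q = 32/85.2 = 0.3756 K/W
R_cork board = R_total − R_other = 0.3701 K/W
k = L/(R·A) = 0.12/(0.3701×6.84)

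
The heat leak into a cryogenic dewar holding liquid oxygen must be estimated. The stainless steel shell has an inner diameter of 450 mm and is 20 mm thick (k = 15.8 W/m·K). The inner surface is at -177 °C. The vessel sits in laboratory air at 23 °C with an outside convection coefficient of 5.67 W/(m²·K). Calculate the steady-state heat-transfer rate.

Radial (spherical) resistances in series:
R_stainless steel shell = (1/0.225 − 1/0.245)/(4π×15.8) = 0.001827 K/W
R_outer film = 1/(h·4πr_o²) = 1/(5.67×4π×0.245²) = 0.2338 K/W
R_total = 0.2356 K/W
Q = ΔT/R_total = 200/0.2356

Q ≈ 849 W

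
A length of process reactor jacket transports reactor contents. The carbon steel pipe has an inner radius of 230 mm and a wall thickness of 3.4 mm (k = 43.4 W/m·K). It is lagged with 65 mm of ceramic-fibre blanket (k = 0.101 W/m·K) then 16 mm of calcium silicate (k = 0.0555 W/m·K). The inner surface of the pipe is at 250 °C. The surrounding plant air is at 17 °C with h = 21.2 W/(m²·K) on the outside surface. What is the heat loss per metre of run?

Radial resistances (cylindrical: R_cond = ln(r_o/r_i)/(2πkL), R_conv = 1/(h·2πrL)):
R_carbon steel pipe wall = ln(233.4/230)/(2π×43.4×1) = 5.381×10^-5 K/W
R_ceramic-fibre blanket = ln(298.4/233.4)/(2π×0.101×1) = 0.3871 K/W
R_calcium silicate = ln(314.4/298.4)/(2π×0.0555×1) = 0.1498 K/W
R_outer film = 1/(h_o·2πr_oL) = 1/(21.2×2π×0.3144×1) = 0.02388 K/W
R_total = 0.5609 K/W
Q = ΔT/R_total = 233/0.5609

q′ ≈ 415 W/m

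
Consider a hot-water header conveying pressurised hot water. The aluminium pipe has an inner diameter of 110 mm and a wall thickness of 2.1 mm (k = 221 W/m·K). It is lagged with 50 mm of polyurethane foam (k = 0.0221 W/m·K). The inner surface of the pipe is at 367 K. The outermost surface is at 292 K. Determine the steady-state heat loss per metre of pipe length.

q′ ≈ 16.6 W/m

Radial resistances (cylindrical: R_cond = ln(r_o/r_i)/(2πkL), R_conv = 1/(h·2πrL)):
R_aluminium pipe wall = ln(57.1/55)/(2π×221×1) = 2.698×10^-5 K/W
R_polyurethane foam = ln(107.1/57.1)/(2π×0.0221×1) = 4.529 K/W
R_total = 4.53 K/W
Q = ΔT/R_total = 75/4.53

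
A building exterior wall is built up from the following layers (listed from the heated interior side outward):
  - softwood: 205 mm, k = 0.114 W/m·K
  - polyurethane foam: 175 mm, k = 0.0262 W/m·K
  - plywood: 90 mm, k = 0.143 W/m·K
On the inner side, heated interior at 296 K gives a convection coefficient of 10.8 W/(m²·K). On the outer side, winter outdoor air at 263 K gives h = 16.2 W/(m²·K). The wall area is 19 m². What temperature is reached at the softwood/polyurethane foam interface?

Model the wall as resistances in series:
R_inner film = 1/(h_i·A) = 1/(10.8×19) = 0.004873 K/W
R_softwood = L/(kA) = 0.205/(0.114×19) = 0.09464 K/W
R_polyurethane foam = L/(kA) = 0.175/(0.0262×19) = 0.3515 K/W
R_plywood = L/(kA) = 0.09/(0.143×19) = 0.03312 K/W
R_outer film = 1/(h_o·A) = 1/(16.2×19) = 0.003249 K/W
R_total = 0.4874 K/W;  Q = ΔT/R_total = 33/0.4874 = 67.7 W
T_interface = T_inner − Q·ΣR(inner→interface) = 296 − 67.7×0.09952

T ≈ 289 K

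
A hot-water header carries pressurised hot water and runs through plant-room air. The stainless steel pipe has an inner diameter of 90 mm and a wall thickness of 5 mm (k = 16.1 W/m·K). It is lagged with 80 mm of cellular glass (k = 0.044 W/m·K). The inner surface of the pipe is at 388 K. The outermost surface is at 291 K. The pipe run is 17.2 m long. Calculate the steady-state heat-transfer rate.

Per-layer cylindrical resistances, series-summed:
R_stainless steel pipe wall = ln(50/45)/(2π×16.1×17.2) = 6.055×10^-5 K/W
R_cellular glass = ln(130/50)/(2π×0.044×17.2) = 0.2009 K/W
R_total = 0.201 K/W
Q = ΔT/R_total = 97/0.201

Q ≈ 483 W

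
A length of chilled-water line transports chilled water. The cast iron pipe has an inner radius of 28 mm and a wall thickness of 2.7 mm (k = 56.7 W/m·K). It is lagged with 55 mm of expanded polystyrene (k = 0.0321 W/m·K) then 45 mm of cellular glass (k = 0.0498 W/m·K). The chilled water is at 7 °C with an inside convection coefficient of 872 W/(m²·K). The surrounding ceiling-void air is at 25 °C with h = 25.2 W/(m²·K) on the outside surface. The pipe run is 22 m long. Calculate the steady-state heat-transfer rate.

Per-layer cylindrical resistances, series-summed:
R_inner film = 1/(h_i·2πr₁L) = 1/(872×2π×0.028×22) = 2.963×10^-4 K/W
R_cast iron pipe wall = ln(30.7/28)/(2π×56.7×22) = 1.175×10^-5 K/W
R_expanded polystyrene = ln(85.7/30.7)/(2π×0.0321×22) = 0.2314 K/W
R_cellular glass = ln(130.7/85.7)/(2π×0.0498×22) = 0.06131 K/W
R_outer film = 1/(h_o·2πr_oL) = 1/(25.2×2π×0.1307×22) = 0.002196 K/W
R_total = 0.2952 K/W
Q = ΔT/R_total = 18/0.2952

Q ≈ 61 W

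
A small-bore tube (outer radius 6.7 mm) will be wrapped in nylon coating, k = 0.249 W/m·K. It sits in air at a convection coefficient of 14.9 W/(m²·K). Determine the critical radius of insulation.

For a cylinder r_cr = k/h = 0.249/14.9
r_cr = 16.7 mm; since the bare radius (6.7 mm) is below r_cr, adding a thin layer of insulation will *increase* heat loss.

r_cr ≈ 16.7 mm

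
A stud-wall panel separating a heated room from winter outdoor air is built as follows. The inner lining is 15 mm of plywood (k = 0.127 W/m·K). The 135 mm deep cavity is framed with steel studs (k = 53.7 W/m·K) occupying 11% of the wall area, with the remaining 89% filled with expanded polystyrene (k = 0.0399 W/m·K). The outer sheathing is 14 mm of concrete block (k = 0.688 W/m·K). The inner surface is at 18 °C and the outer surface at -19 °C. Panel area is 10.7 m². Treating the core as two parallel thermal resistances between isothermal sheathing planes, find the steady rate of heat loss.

Q ≈ 2460 W

Sheathing layers in series; stud and cavity paths in parallel between them.
R_inner = 0.015/(0.127×10.7) = 0.01104 K/W
R_stud  = 0.135/(53.7×0.11×10.7) = 0.002136 K/W
R_cav   = 0.135/(0.0399×0.89×10.7) = 0.3553 K/W
1/R_core = 1/R_stud + 1/R_cav → R_core = 0.002123 K/W
R_outer = 0.014/(0.688×10.7) = 0.001902 K/W
R_total = 0.01506 K/W
Q = ΔT/R_total = 37/0.01506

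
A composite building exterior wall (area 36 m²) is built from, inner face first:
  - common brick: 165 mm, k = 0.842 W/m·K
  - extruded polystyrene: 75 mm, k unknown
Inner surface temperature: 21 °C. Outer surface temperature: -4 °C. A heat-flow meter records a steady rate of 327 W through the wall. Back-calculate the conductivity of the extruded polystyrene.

k ≈ 0.0293 W/(m·K)

Thermal resistances in series:
R_common brick = L/(kA) = 0.165/(0.842×36) = 0.005443 K/W
Sum of known resistances R_other = 0.005443 K/W
Total R = ΔT/Q = 25/327 = 0.07645 K/W
R_extruded polystyrene = R_total − R_other = 0.07101 K/W
k = L/(R·A) = 0.075/(0.07101×36)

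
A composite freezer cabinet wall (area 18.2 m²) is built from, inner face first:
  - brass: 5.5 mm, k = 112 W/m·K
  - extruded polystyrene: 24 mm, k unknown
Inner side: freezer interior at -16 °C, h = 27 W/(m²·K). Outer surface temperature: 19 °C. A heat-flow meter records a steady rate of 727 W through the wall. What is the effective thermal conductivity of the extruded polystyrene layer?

k ≈ 0.0286 W/(m·K)

Treating each layer as a thermal resistance in series:
R_inner film = 1/(h_i·A) = 1/(27×18.2) = 0.002035 K/W
R_brass = L/(kA) = 0.0055/(112×18.2) = 2.698×10^-6 K/W
Sum of known resistances R_other = 0.002038 K/W
Total R = ΔT/Q = 35/727 = 0.04814 K/W
R_extruded polystyrene = R_total − R_other = 0.04611 K/W
k = L/(R·A) = 0.024/(0.04611×18.2)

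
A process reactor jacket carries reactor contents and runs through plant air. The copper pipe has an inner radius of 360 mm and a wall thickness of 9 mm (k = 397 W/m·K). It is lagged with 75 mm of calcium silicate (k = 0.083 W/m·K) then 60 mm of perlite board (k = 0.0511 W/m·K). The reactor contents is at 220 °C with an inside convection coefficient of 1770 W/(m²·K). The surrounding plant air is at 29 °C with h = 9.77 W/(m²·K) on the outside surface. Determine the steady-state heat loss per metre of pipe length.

Treating each annulus and film as a series resistance:
R_inner film = 1/(h_i·2πr₁L) = 1/(1770×2π×0.36×1) = 2.498×10^-4 K/W
R_copper pipe wall = ln(369/360)/(2π×397×1) = 9.899×10^-6 K/W
R_calcium silicate = ln(444/369)/(2π×0.083×1) = 0.3548 K/W
R_perlite board = ln(504/444)/(2π×0.0511×1) = 0.3948 K/W
R_outer film = 1/(h_o·2πr_oL) = 1/(9.77×2π×0.504×1) = 0.03232 K/W
R_total = 0.7822 K/W
Q = ΔT/R_total = 191/0.7822

q′ ≈ 244 W/m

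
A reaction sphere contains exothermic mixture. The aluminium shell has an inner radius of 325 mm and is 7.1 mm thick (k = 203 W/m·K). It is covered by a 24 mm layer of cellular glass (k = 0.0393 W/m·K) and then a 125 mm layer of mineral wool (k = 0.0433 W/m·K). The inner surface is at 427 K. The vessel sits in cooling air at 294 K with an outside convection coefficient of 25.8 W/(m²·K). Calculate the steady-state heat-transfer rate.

Spherical conduction: R = (1/r_in − 1/r_out)/(4πk) per layer; series-sum.
R_aluminium shell = (1/0.325 − 1/0.3321)/(4π×203) = 2.579×10^-5 K/W
R_cellular glass = (1/0.3321 − 1/0.3561)/(4π×0.0393) = 0.4109 K/W
R_mineral wool = (1/0.3561 − 1/0.4811)/(4π×0.0433) = 1.341 K/W
R_outer film = 1/(h·4πr_o²) = 1/(25.8×4π×0.4811²) = 0.01333 K/W
R_total = 1.765 K/W
Q = ΔT/R_total = 133/1.765

Q ≈ 75.3 W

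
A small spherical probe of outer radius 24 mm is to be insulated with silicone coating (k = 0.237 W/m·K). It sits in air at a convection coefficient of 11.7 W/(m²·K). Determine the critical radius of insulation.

For a sphere r_cr = 2k/h = 2×0.237/11.7
r_cr = 40.5 mm; since the bare radius (24 mm) is below r_cr, adding a thin layer of insulation will *increase* heat loss.

r_cr ≈ 40.5 mm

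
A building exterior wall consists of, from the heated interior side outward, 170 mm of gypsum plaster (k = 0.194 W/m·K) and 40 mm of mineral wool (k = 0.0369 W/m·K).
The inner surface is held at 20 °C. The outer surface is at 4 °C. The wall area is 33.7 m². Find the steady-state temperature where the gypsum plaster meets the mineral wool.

T ≈ 12.8 °C

Model the wall as resistances in series:
R_gypsum plaster = L/(kA) = 0.17/(0.194×33.7) = 0.026 K/W
R_mineral wool = L/(kA) = 0.04/(0.0369×33.7) = 0.03217 K/W
R_total = 0.05817 K/W;  Q = ΔT/R_total = 16/0.05817 = 275.1 W
T_interface = T_inner − Q·ΣR(inner→interface) = 20 − 275×0.026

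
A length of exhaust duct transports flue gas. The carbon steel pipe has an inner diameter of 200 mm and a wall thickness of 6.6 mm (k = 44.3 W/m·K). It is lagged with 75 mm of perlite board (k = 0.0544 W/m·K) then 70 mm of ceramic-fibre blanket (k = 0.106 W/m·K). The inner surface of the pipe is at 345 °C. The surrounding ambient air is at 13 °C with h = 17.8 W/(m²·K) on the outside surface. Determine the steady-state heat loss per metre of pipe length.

Treating each annulus and film as a series resistance:
R_carbon steel pipe wall = ln(106.6/100)/(2π×44.3×1) = 2.296×10^-4 K/W
R_perlite board = ln(181.6/106.6)/(2π×0.0544×1) = 1.559 K/W
R_ceramic-fibre blanket = ln(251.6/181.6)/(2π×0.106×1) = 0.4895 K/W
R_outer film = 1/(h_o·2πr_oL) = 1/(17.8×2π×0.2516×1) = 0.03554 K/W
R_total = 2.084 K/W
Q = ΔT/R_total = 332/2.084

q′ ≈ 159 W/m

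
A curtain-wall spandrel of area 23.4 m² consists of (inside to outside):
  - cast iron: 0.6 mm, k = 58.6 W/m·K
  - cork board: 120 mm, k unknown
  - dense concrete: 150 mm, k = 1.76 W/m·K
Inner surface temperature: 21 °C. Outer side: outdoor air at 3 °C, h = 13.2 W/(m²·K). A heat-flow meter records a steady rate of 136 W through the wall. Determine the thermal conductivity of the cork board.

Model the wall as resistances in series:
R_cast iron = L/(kA) = 0.0006/(58.6×23.4) = 4.376×10^-7 K/W
R_dense concrete = L/(kA) = 0.15/(1.76×23.4) = 0.003642 K/W
R_outer film = 1/(h_o·A) = 1/(13.2×23.4) = 0.003238 K/W
Sum of known resistances R_other = 0.00688 K/W
Total R = ΔT/Q = 18/136 = 0.1324 K/W
R_cork board = R_total − R_other = 0.1255 K/W
k = L/(R·A) = 0.12/(0.1255×23.4)

k ≈ 0.0409 W/(m·K)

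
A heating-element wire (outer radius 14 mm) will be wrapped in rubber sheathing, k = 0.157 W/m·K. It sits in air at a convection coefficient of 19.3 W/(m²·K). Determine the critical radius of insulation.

r_cr ≈ 8.13 mm

For a cylinder r_cr = k/h = 0.157/19.3
r_cr = 8.13 mm; since the bare radius (14 mm) is above r_cr, any added insulation will reduce heat loss.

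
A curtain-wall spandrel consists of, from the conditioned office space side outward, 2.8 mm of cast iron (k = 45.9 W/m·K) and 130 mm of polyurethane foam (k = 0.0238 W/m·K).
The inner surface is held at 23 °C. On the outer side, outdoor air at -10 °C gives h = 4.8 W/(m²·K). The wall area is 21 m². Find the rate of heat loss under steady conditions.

Series thermal resistances:
R_cast iron = L/(kA) = 0.0028/(45.9×21) = 2.905×10^-6 K/W
R_polyurethane foam = L/(kA) = 0.13/(0.0238×21) = 0.2601 K/W
R_outer film = 1/(h_o·A) = 1/(4.8×21) = 0.009921 K/W
R_total = 0.27 K/W
Q = ΔT / R_total = 33 / 0.27

Q ≈ 122 W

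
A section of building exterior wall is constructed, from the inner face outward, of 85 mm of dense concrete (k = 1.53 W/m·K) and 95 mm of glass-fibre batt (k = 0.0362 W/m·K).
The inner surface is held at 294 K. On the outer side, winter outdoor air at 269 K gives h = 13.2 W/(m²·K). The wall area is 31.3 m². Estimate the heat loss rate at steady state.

Q ≈ 284 W

Thermal resistances in series:
R_dense concrete = L/(kA) = 0.085/(1.53×31.3) = 0.001775 K/W
R_glass-fibre batt = L/(kA) = 0.095/(0.0362×31.3) = 0.08384 K/W
R_outer film = 1/(h_o·A) = 1/(13.2×31.3) = 0.00242 K/W
R_total = 0.08804 K/W
Q = ΔT / R_total = 25 / 0.08804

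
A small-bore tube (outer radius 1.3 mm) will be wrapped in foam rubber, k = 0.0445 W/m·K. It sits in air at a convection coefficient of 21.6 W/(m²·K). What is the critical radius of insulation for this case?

For a cylinder r_cr = k/h = 0.0445/21.6
r_cr = 2.06 mm; since the bare radius (1.3 mm) is below r_cr, adding a thin layer of insulation will *increase* heat loss.

r_cr ≈ 2.06 mm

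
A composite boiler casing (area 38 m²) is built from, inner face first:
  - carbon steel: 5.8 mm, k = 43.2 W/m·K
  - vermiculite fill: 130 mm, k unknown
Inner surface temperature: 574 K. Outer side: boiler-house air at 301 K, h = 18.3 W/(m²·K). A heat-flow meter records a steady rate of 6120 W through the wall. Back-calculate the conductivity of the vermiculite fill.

k ≈ 0.0793 W/(m·K)

Thermal resistances in series:
R_carbon steel = L/(kA) = 0.0058/(43.2×38) = 3.533×10^-6 K/W
R_outer film = 1/(h_o·A) = 1/(18.3×38) = 0.001438 K/W
Sum of known resistances R_other = 0.001442 K/W
Total R = ΔT/Q = 273/6120 = 0.04461 K/W
R_vermiculite fill = R_total − R_other = 0.04317 K/W
k = L/(R·A) = 0.13/(0.04317×38)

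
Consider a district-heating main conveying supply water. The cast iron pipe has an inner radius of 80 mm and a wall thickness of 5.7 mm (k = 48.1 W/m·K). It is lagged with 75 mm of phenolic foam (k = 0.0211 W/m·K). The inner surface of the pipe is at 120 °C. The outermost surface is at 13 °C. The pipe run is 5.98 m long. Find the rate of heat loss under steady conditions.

Q ≈ 135 W

Cylindrical conduction, so R = ln(r₂/r₁)/(2πkL) per layer, in series:
R_cast iron pipe wall = ln(85.7/80)/(2π×48.1×5.98) = 3.808×10^-5 K/W
R_phenolic foam = ln(160.7/85.7)/(2π×0.0211×5.98) = 0.793 K/W
R_total = 0.793 K/W
Q = ΔT/R_total = 107/0.793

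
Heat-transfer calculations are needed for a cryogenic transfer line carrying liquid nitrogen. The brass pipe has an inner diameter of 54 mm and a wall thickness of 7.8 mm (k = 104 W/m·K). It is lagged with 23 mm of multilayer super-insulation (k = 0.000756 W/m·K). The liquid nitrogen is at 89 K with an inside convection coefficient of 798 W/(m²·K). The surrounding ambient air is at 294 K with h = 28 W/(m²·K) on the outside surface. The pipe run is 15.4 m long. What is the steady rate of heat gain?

Treating each annulus and film as a series resistance:
R_inner film = 1/(h_i·2πr₁L) = 1/(798×2π×0.027×15.4) = 4.797×10^-4 K/W
R_brass pipe wall = ln(34.8/27)/(2π×104×15.4) = 2.522×10^-5 K/W
R_multilayer super-insulation = ln(57.8/34.8)/(2π×0.000756×15.4) = 6.936 K/W
R_outer film = 1/(h_o·2πr_oL) = 1/(28×2π×0.0578×15.4) = 0.006386 K/W
R_total = 6.943 K/W
Q = ΔT/R_total = 205/6.943

Q ≈ 29.5 W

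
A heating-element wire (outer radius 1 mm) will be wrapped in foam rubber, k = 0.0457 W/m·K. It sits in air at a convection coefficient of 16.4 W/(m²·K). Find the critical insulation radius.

For a cylinder r_cr = k/h = 0.0457/16.4
r_cr = 2.79 mm; since the bare radius (1 mm) is below r_cr, adding a thin layer of insulation will *increase* heat loss.

r_cr ≈ 2.79 mm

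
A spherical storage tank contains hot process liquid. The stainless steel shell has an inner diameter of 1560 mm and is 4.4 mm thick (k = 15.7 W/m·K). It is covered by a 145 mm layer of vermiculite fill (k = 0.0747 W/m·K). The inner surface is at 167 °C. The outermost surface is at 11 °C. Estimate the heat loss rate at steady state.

Each spherical layer contributes R = (1/r_i − 1/r_o)/(4πk):
R_stainless steel shell = (1/0.78 − 1/0.7844)/(4π×15.7) = 3.645×10^-5 K/W
R_vermiculite fill = (1/0.7844 − 1/0.9294)/(4π×0.0747) = 0.2119 K/W
R_total = 0.2119 K/W
Q = ΔT/R_total = 156/0.2119

Q ≈ 736 W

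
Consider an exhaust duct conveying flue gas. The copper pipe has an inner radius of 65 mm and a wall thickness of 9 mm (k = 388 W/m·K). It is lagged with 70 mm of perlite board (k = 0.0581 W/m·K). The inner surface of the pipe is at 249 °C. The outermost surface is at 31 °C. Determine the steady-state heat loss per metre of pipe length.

q′ ≈ 120 W/m

Cylindrical conduction, so R = ln(r₂/r₁)/(2πkL) per layer, in series:
R_copper pipe wall = ln(74/65)/(2π×388×1) = 5.319×10^-5 K/W
R_perlite board = ln(144/74)/(2π×0.0581×1) = 1.824 K/W
R_total = 1.824 K/W
Q = ΔT/R_total = 218/1.824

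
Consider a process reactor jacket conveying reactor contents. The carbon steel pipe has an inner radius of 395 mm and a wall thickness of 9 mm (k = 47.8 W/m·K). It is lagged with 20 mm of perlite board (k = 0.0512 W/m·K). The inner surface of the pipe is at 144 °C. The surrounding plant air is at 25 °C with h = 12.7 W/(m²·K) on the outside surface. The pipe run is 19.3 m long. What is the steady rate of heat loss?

Q ≈ 12800 W

For a radial system each layer contributes R = ln(r_out/r_in)/(2πkL); films add R = 1/(hA).
R_carbon steel pipe wall = ln(404/395)/(2π×47.8×19.3) = 3.887×10^-6 K/W
R_perlite board = ln(424/404)/(2π×0.0512×19.3) = 0.007782 K/W
R_outer film = 1/(h_o·2πr_oL) = 1/(12.7×2π×0.424×19.3) = 0.001531 K/W
R_total = 0.009318 K/W
Q = ΔT/R_total = 119/0.009318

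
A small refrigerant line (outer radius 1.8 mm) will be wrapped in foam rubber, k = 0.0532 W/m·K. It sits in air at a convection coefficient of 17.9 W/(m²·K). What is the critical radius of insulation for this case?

For a cylinder r_cr = k/h = 0.0532/17.9
r_cr = 2.97 mm; since the bare radius (1.8 mm) is below r_cr, adding a thin layer of insulation will *increase* heat loss.

r_cr ≈ 2.97 mm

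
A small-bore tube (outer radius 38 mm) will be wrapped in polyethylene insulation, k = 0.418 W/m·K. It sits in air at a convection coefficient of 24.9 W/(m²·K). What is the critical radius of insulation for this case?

For a cylinder r_cr = k/h = 0.418/24.9
r_cr = 16.8 mm; since the bare radius (38 mm) is above r_cr, any added insulation will reduce heat loss.

r_cr ≈ 16.8 mm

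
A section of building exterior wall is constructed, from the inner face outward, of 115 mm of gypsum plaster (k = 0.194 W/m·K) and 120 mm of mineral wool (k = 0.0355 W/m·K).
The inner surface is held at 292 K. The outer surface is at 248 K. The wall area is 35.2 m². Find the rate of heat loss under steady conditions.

Q ≈ 390 W

Model the wall as resistances in series:
R_gypsum plaster = L/(kA) = 0.115/(0.194×35.2) = 0.01684 K/W
R_mineral wool = L/(kA) = 0.12/(0.0355×35.2) = 0.09603 K/W
R_total = 0.1129 K/W
Q = ΔT / R_total = 44 / 0.1129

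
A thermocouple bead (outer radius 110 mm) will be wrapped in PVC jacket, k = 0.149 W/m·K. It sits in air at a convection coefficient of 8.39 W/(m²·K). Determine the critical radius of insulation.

r_cr ≈ 35.5 mm

For a sphere r_cr = 2k/h = 2×0.149/8.39
r_cr = 35.5 mm; since the bare radius (110 mm) is above r_cr, any added insulation will reduce heat loss.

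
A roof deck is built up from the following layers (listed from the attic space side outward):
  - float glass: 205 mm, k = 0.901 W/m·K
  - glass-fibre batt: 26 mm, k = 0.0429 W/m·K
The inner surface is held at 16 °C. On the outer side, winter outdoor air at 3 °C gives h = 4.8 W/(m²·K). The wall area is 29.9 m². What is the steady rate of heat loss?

Q ≈ 373 W

Using the resistance-network approach (series):
R_float glass = L/(kA) = 0.205/(0.901×29.9) = 0.00761 K/W
R_glass-fibre batt = L/(kA) = 0.026/(0.0429×29.9) = 0.02027 K/W
R_outer film = 1/(h_o·A) = 1/(4.8×29.9) = 0.006968 K/W
R_total = 0.03485 K/W
Q = ΔT / R_total = 13 / 0.03485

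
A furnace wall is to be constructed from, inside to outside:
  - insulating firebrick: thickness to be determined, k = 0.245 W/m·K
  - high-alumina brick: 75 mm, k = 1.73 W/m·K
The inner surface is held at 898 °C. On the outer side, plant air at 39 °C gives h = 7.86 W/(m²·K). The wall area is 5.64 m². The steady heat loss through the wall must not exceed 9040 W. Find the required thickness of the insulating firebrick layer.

Thermal resistances in series:
R_high-alumina brick = L/(kA) = 0.075/(1.73×5.64) = 0.007687 K/W
R_outer film = 1/(h_o·A) = 1/(7.86×5.64) = 0.02256 K/W
Sum of the known resistances R_other = 0.03024 K/W
Required total resistance R_tot = ΔT/Q_allow = 859/9040 = 0.09502 K/W
R_insulating firebrick = R_tot − R_other = 0.06478 K/W
L = R·k·A = 0.06478×0.245×5.64

L ≈ 89.5 mm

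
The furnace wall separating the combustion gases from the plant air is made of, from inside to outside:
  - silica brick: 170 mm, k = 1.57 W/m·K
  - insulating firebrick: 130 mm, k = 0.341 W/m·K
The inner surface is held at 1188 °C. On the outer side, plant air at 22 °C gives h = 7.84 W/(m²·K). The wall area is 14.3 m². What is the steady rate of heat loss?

Series thermal resistances:
R_silica brick = L/(kA) = 0.17/(1.57×14.3) = 0.007572 K/W
R_insulating firebrick = L/(kA) = 0.13/(0.341×14.3) = 0.02666 K/W
R_outer film = 1/(h_o·A) = 1/(7.84×14.3) = 0.00892 K/W
R_total = 0.04315 K/W
Q = ΔT / R_total = 1166 / 0.04315

Q ≈ 27000 W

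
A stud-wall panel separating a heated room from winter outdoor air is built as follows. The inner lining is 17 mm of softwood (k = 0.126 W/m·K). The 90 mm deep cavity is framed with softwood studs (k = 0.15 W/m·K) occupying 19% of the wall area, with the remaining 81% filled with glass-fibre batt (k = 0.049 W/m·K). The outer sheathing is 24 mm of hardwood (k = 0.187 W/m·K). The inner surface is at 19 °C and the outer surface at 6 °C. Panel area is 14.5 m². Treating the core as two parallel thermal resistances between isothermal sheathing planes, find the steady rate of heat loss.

Sheathing layers in series; stud and cavity paths in parallel between them.
R_inner = 0.017/(0.126×14.5) = 0.009305 K/W
R_stud  = 0.09/(0.15×0.19×14.5) = 0.2178 K/W
R_cav   = 0.09/(0.049×0.81×14.5) = 0.1564 K/W
1/R_core = 1/R_stud + 1/R_cav → R_core = 0.09102 K/W
R_outer = 0.024/(0.187×14.5) = 0.008851 K/W
R_total = 0.1092 K/W
Q = ΔT/R_total = 13/0.1092

Q ≈ 119 W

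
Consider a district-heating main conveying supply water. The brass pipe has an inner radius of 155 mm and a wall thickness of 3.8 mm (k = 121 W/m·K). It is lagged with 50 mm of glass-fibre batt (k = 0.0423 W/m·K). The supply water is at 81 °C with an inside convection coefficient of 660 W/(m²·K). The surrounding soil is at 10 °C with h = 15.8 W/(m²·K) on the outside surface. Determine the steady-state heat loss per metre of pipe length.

Treating each annulus and film as a series resistance:
R_inner film = 1/(h_i·2πr₁L) = 1/(660×2π×0.155×1) = 0.001556 K/W
R_brass pipe wall = ln(158.8/155)/(2π×121×1) = 3.186×10^-5 K/W
R_glass-fibre batt = ln(208.8/158.8)/(2π×0.0423×1) = 1.03 K/W
R_outer film = 1/(h_o·2πr_oL) = 1/(15.8×2π×0.2088×1) = 0.04824 K/W
R_total = 1.08 K/W
Q = ΔT/R_total = 71/1.08

q′ ≈ 65.8 W/m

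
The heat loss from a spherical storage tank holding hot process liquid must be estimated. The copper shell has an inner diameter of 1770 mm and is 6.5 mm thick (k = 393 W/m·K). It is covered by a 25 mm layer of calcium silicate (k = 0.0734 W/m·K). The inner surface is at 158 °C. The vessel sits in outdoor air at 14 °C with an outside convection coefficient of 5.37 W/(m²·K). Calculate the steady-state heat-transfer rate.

Each spherical layer contributes R = (1/r_i − 1/r_o)/(4πk):
R_copper shell = (1/0.885 − 1/0.8915)/(4π×393) = 1.668×10^-6 K/W
R_calcium silicate = (1/0.8915 − 1/0.9165)/(4π×0.0734) = 0.03317 K/W
R_outer film = 1/(h·4πr_o²) = 1/(5.37×4π×0.9165²) = 0.01764 K/W
R_total = 0.05082 K/W
Q = ΔT/R_total = 144/0.05082

Q ≈ 2830 W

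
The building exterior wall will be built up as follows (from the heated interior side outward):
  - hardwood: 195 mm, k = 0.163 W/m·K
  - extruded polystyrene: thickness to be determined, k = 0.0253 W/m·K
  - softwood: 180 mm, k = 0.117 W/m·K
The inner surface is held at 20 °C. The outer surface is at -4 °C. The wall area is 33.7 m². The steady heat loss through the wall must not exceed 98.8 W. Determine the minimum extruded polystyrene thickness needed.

L ≈ 138 mm

Model the wall as resistances in series:
R_hardwood = L/(kA) = 0.195/(0.163×33.7) = 0.0355 K/W
R_softwood = L/(kA) = 0.18/(0.117×33.7) = 0.04565 K/W
Sum of the known resistances R_other = 0.08115 K/W
Required total resistance R_tot = ΔT/Q_allow = 24/98.8 = 0.2429 K/W
R_extruded polystyrene = R_tot − R_other = 0.1618 K/W
L = R·k·A = 0.1618×0.0253×33.7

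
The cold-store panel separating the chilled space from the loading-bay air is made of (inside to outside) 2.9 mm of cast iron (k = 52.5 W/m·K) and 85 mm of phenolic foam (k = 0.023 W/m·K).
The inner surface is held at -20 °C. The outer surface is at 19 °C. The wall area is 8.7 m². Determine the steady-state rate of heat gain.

Q ≈ 91.8 W

Model the wall as resistances in series:
R_cast iron = L/(kA) = 0.0029/(52.5×8.7) = 6.349×10^-6 K/W
R_phenolic foam = L/(kA) = 0.085/(0.023×8.7) = 0.4248 K/W
R_total = 0.4248 K/W
Q = ΔT / R_total = 39 / 0.4248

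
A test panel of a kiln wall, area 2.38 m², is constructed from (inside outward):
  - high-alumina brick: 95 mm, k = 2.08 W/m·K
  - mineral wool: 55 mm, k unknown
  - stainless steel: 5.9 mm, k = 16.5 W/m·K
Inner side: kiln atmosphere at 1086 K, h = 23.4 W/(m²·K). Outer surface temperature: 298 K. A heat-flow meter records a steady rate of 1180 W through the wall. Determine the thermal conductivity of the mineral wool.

Series thermal resistances:
R_inner film = 1/(h_i·A) = 1/(23.4×2.38) = 0.01796 K/W
R_high-alumina brick = L/(kA) = 0.095/(2.08×2.38) = 0.01919 K/W
R_stainless steel = L/(kA) = 0.0059/(16.5×2.38) = 1.502×10^-4 K/W
Sum of known resistances R_other = 0.0373 K/W
Total R = ΔT/Q = 788/1180 = 0.6678 K/W
R_mineral wool = R_total − R_other = 0.6305 K/W
k = L/(R·A) = 0.055/(0.6305×2.38)

k ≈ 0.0367 W/(m·K)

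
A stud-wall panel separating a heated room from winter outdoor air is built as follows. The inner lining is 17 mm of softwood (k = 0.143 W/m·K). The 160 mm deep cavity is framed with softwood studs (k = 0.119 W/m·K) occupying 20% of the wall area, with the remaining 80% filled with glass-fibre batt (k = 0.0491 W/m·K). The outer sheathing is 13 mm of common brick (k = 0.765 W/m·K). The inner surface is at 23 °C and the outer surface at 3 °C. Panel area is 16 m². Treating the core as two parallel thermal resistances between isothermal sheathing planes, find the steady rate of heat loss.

Sheathing layers in series; stud and cavity paths in parallel between them.
R_inner = 0.017/(0.143×16) = 0.00743 K/W
R_stud  = 0.16/(0.119×0.2×16) = 0.4202 K/W
R_cav   = 0.16/(0.0491×0.8×16) = 0.2546 K/W
1/R_core = 1/R_stud + 1/R_cav → R_core = 0.1585 K/W
R_outer = 0.013/(0.765×16) = 0.001062 K/W
R_total = 0.167 K/W
Q = ΔT/R_total = 20/0.167

Q ≈ 120 W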